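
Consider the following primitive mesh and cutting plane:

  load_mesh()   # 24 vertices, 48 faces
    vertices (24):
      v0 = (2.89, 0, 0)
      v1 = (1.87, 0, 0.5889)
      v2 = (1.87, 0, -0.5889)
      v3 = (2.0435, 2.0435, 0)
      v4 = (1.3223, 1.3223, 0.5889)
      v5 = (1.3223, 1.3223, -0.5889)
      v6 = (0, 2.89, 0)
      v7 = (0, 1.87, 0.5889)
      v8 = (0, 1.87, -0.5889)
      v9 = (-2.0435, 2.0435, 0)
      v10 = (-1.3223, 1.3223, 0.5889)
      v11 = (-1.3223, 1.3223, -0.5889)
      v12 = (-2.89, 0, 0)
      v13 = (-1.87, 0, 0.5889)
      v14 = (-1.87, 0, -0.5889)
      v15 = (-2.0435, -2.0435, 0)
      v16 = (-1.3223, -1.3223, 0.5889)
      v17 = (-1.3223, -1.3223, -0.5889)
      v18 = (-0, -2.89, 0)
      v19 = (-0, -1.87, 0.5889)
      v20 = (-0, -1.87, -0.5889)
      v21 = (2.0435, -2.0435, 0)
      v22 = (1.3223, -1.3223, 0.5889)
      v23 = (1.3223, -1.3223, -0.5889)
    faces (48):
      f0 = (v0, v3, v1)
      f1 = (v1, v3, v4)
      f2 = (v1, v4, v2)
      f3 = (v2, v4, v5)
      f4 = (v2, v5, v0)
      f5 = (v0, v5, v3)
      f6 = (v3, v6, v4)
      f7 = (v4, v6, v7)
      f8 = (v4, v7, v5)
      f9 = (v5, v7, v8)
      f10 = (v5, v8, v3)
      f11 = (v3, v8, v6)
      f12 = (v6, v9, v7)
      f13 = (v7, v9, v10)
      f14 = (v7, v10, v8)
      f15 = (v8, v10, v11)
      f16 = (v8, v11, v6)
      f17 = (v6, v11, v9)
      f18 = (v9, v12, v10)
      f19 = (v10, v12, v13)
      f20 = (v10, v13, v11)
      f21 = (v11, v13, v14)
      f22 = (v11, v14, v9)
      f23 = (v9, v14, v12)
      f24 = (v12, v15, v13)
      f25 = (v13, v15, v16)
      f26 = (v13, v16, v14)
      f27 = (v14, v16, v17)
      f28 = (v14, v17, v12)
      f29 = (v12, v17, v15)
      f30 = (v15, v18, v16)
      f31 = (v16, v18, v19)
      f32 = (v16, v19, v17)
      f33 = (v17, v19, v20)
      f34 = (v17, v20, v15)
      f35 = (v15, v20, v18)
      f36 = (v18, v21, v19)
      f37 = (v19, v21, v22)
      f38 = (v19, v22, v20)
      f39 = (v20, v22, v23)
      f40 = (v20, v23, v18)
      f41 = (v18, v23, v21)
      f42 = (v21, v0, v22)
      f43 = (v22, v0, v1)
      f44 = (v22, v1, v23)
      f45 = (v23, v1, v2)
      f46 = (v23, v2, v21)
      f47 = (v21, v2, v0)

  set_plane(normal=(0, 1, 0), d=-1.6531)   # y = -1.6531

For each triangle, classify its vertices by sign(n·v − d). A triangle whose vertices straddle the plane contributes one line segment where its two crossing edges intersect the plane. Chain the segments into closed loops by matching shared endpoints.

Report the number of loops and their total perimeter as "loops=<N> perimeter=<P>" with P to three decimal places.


loops=2 perimeter=9.551

Straddling triangles (16 of 48):
  (v12,v15,v13) [+-+] → (-2.20522, -1.6531, 0)–(-2.01035, -1.6531, 0.112506)  len=0.2250
  (v13,v15,v16) [+-+] → (-2.01035, -1.6531, 0.112506)–(-1.6531, -1.6531, 0.318783)  len=0.4125
  (v12,v17,v15) [++-] → (-1.6531, -1.6531, -0.318783)–(-2.20522, -1.6531, 0)  len=0.6375
  (v15,v18,v16) [--+] → (-1.04328, -1.6531, 0.464636)–(-1.6531, -1.6531, 0.318783)  len=0.6270
  (v16,v18,v19) [+--] → (-1.04328, -1.6531, 0.464636)–(-0.523657, -1.6531, 0.5889)  len=0.5343
  (v16,v19,v17) [+-+] → (-0.523657, -1.6531, 0.5889)–(-0.523657, -1.6531, 0.122468)  len=0.4664
  (v17,v19,v20) [+--] → (-0.523657, -1.6531, 0.122468)–(-0.523657, -1.6531, -0.5889)  len=0.7114
  (v17,v20,v15) [+--] → (-0.523657, -1.6531, -0.5889)–(-1.6531, -1.6531, -0.318783)  len=1.1613
  (v19,v21,v22) [--+] → (1.6531, -1.6531, 0.318783)–(0.523657, -1.6531, 0.5889)  len=1.1613
  (v19,v22,v20) [-+-] → (0.523657, -1.6531, 0.5889)–(0.523657, -1.6531, -0.122468)  len=0.7114
  (v20,v22,v23) [-++] → (0.523657, -1.6531, -0.122468)–(0.523657, -1.6531, -0.5889)  len=0.4664
  (v20,v23,v18) [-+-] → (0.523657, -1.6531, -0.5889)–(1.04328, -1.6531, -0.464636)  len=0.5343
  (v18,v23,v21) [-+-] → (1.04328, -1.6531, -0.464636)–(1.6531, -1.6531, -0.318783)  len=0.6270
  (v21,v0,v22) [-++] → (2.20522, -1.6531, 0)–(1.6531, -1.6531, 0.318783)  len=0.6375
  (v23,v2,v21) [++-] → (2.01035, -1.6531, -0.112506)–(1.6531, -1.6531, -0.318783)  len=0.4125
  (v21,v2,v0) [-++] → (2.01035, -1.6531, -0.112506)–(2.20522, -1.6531, 0)  len=0.2250

Chained into 2 loop(s):
  loop 1: 8 segments, perimeter = 4.7755
  loop 2: 8 segments, perimeter = 4.7755
Total perimeter = 9.551


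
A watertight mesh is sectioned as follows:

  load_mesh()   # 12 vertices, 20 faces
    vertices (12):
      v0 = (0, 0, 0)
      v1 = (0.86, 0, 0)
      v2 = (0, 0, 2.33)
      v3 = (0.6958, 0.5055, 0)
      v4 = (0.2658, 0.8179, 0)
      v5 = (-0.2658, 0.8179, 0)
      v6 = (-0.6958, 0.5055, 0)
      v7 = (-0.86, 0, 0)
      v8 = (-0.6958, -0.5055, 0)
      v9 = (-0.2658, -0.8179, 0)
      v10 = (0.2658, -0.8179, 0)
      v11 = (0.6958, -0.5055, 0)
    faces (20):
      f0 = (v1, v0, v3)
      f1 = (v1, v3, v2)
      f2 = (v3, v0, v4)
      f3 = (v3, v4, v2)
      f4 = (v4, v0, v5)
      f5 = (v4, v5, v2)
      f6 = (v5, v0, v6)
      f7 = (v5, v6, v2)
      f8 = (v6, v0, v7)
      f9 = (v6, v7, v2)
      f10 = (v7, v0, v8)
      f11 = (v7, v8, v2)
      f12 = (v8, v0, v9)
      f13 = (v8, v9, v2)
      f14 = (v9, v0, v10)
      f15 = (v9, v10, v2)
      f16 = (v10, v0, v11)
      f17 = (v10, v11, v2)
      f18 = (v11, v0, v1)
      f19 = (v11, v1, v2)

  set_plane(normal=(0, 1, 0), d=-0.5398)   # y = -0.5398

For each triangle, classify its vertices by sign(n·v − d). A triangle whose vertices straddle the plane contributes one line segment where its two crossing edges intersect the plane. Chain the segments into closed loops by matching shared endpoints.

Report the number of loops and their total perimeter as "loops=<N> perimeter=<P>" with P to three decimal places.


Straddling triangles (6 of 20):
  (v8,v0,v9) [++-] → (-0.175423, -0.5398, 0)–(-0.648588, -0.5398, 0)  len=0.4732
  (v8,v9,v2) [+-+] → (-0.648588, -0.5398, 0)–(-0.175423, -0.5398, 0.79224)  len=0.9228
  (v9,v0,v10) [-+-] → (-0.175423, -0.5398, 0)–(0.175423, -0.5398, 0)  len=0.3508
  (v9,v10,v2) [--+] → (0.175423, -0.5398, 0.79224)–(-0.175423, -0.5398, 0.79224)  len=0.3508
  (v10,v0,v11) [-++] → (0.175423, -0.5398, 0)–(0.648588, -0.5398, 0)  len=0.4732
  (v10,v11,v2) [-++] → (0.648588, -0.5398, 0)–(0.175423, -0.5398, 0.79224)  len=0.9228

Chained into 1 loop(s):
  loop 1: 6 segments, perimeter = 3.4936
Total perimeter = 3.494

loops=1 perimeter=3.494


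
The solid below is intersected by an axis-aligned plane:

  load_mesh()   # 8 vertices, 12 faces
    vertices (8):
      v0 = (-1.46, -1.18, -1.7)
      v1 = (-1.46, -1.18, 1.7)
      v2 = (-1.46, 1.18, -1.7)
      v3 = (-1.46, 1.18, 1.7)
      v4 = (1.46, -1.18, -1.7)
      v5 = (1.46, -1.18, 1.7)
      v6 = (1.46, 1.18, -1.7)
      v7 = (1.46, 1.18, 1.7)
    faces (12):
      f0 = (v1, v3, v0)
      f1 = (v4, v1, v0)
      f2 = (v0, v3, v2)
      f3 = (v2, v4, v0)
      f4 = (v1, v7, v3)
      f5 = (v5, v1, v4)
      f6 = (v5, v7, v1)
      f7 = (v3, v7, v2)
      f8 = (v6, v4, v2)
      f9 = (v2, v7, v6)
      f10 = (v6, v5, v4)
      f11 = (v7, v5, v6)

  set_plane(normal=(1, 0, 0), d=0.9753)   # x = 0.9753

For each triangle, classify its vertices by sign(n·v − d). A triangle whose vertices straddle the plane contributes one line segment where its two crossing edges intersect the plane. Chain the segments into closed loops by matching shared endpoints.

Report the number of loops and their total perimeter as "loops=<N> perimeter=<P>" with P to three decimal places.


loops=1 perimeter=11.520

Straddling triangles (8 of 12):
  (v4,v1,v0) [+--] → (0.9753, -1.18, -1.13562)–(0.9753, -1.18, -1.7)  len=0.5644
  (v2,v4,v0) [-+-] → (0.9753, -0.788256, -1.7)–(0.9753, -1.18, -1.7)  len=0.3917
  (v1,v7,v3) [-+-] → (0.9753, 0.788256, 1.7)–(0.9753, 1.18, 1.7)  len=0.3917
  (v5,v1,v4) [+-+] → (0.9753, -1.18, 1.7)–(0.9753, -1.18, -1.13562)  len=2.8356
  (v5,v7,v1) [++-] → (0.9753, 0.788256, 1.7)–(0.9753, -1.18, 1.7)  len=1.9683
  (v3,v7,v2) [-+-] → (0.9753, 1.18, 1.7)–(0.9753, 1.18, 1.13562)  len=0.5644
  (v6,v4,v2) [++-] → (0.9753, -0.788256, -1.7)–(0.9753, 1.18, -1.7)  len=1.9683
  (v2,v7,v6) [-++] → (0.9753, 1.18, 1.13562)–(0.9753, 1.18, -1.7)  len=2.8356

Chained into 1 loop(s):
  loop 1: 8 segments, perimeter = 11.5200
Total perimeter = 11.520


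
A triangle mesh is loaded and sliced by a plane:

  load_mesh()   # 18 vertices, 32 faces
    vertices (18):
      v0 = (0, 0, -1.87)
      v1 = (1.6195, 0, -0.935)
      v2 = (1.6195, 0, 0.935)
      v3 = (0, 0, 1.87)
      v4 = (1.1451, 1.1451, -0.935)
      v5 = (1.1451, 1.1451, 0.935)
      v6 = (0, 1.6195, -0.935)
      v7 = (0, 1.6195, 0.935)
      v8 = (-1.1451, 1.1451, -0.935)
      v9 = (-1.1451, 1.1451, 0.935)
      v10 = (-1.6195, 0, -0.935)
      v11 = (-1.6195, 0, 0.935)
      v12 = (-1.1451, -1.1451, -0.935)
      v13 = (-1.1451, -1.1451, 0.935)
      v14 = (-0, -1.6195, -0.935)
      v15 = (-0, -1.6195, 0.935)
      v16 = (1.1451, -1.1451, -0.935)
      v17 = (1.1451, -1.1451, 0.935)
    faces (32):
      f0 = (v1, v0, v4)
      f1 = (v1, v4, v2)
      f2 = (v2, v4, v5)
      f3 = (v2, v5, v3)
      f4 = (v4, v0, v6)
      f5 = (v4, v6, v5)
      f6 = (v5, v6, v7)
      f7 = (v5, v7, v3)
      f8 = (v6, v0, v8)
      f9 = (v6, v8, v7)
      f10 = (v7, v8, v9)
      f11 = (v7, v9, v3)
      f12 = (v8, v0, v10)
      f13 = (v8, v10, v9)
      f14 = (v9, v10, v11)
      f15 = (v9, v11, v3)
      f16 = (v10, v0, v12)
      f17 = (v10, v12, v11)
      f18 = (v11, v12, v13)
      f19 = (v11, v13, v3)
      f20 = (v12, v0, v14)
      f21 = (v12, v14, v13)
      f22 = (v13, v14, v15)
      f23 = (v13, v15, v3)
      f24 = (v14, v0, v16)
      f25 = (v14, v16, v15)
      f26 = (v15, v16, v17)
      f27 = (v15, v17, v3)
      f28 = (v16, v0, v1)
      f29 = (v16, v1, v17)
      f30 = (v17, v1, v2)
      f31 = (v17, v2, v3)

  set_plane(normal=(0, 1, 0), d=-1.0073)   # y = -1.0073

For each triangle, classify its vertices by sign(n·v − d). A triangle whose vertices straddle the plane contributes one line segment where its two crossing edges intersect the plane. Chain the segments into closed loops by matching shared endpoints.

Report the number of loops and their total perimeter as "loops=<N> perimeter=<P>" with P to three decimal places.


Straddling triangles (12 of 32):
  (v10,v0,v12) [++-] → (-1.0073, -1.0073, -1.04752)–(-1.20219, -1.0073, -0.935)  len=0.2250
  (v10,v12,v11) [+-+] → (-1.20219, -1.0073, -0.935)–(-1.20219, -1.0073, -0.709966)  len=0.2250
  (v11,v12,v13) [+--] → (-1.20219, -1.0073, -0.709966)–(-1.20219, -1.0073, 0.935)  len=1.6450
  (v11,v13,v3) [+-+] → (-1.20219, -1.0073, 0.935)–(-1.0073, -1.0073, 1.04752)  len=0.2250
  (v12,v0,v14) [-+-] → (-1.0073, -1.0073, -1.04752)–(0, -1.0073, -1.28845)  len=1.0357
  (v13,v15,v3) [--+] → (0, -1.0073, 1.28845)–(-1.0073, -1.0073, 1.04752)  len=1.0357
  (v14,v0,v16) [-+-] → (0, -1.0073, -1.28845)–(1.0073, -1.0073, -1.04752)  len=1.0357
  (v15,v17,v3) [--+] → (1.0073, -1.0073, 1.04752)–(0, -1.0073, 1.28845)  len=1.0357
  (v16,v0,v1) [-++] → (1.0073, -1.0073, -1.04752)–(1.20219, -1.0073, -0.935)  len=0.2250
  (v16,v1,v17) [-+-] → (1.20219, -1.0073, -0.935)–(1.20219, -1.0073, 0.709966)  len=1.6450
  (v17,v1,v2) [-++] → (1.20219, -1.0073, 0.709966)–(1.20219, -1.0073, 0.935)  len=0.2250
  (v17,v2,v3) [-++] → (1.20219, -1.0073, 0.935)–(1.0073, -1.0073, 1.04752)  len=0.2250

Chained into 1 loop(s):
  loop 1: 12 segments, perimeter = 8.7830
Total perimeter = 8.783

loops=1 perimeter=8.783


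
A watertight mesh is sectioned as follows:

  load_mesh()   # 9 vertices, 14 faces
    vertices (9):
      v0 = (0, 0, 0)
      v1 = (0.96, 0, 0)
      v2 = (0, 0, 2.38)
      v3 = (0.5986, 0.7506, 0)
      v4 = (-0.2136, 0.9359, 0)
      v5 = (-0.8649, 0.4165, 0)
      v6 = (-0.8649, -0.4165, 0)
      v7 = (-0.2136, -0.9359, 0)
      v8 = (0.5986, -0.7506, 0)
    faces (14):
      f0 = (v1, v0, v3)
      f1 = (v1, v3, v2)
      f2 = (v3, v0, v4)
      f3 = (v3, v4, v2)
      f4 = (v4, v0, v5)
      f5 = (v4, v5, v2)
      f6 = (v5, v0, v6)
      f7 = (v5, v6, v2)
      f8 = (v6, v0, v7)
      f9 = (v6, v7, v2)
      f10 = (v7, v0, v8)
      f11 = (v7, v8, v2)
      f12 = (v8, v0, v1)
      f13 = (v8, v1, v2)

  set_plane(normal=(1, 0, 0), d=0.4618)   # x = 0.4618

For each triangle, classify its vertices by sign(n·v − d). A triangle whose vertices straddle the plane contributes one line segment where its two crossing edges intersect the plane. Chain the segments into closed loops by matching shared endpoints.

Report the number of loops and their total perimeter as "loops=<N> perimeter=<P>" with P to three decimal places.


loops=1 perimeter=4.528

Straddling triangles (8 of 14):
  (v1,v0,v3) [+-+] → (0.4618, 0, 0)–(0.4618, 0.579063, 0)  len=0.5791
  (v1,v3,v2) [++-] → (0.4618, 0.579063, 0.543909)–(0.4618, 0, 1.23512)  len=0.9017
  (v3,v0,v4) [+--] → (0.4618, 0.579063, 0)–(0.4618, 0.78181, 0)  len=0.2027
  (v3,v4,v2) [+--] → (0.4618, 0.78181, 0)–(0.4618, 0.579063, 0.543909)  len=0.5805
  (v7,v0,v8) [--+] → (0.4618, -0.579063, 0)–(0.4618, -0.78181, 0)  len=0.2027
  (v7,v8,v2) [-+-] → (0.4618, -0.78181, 0)–(0.4618, -0.579063, 0.543909)  len=0.5805
  (v8,v0,v1) [+-+] → (0.4618, -0.579063, 0)–(0.4618, 0, 0)  len=0.5791
  (v8,v1,v2) [++-] → (0.4618, 0, 1.23512)–(0.4618, -0.579063, 0.543909)  len=0.9017

Chained into 1 loop(s):
  loop 1: 8 segments, perimeter = 4.5280
Total perimeter = 4.528


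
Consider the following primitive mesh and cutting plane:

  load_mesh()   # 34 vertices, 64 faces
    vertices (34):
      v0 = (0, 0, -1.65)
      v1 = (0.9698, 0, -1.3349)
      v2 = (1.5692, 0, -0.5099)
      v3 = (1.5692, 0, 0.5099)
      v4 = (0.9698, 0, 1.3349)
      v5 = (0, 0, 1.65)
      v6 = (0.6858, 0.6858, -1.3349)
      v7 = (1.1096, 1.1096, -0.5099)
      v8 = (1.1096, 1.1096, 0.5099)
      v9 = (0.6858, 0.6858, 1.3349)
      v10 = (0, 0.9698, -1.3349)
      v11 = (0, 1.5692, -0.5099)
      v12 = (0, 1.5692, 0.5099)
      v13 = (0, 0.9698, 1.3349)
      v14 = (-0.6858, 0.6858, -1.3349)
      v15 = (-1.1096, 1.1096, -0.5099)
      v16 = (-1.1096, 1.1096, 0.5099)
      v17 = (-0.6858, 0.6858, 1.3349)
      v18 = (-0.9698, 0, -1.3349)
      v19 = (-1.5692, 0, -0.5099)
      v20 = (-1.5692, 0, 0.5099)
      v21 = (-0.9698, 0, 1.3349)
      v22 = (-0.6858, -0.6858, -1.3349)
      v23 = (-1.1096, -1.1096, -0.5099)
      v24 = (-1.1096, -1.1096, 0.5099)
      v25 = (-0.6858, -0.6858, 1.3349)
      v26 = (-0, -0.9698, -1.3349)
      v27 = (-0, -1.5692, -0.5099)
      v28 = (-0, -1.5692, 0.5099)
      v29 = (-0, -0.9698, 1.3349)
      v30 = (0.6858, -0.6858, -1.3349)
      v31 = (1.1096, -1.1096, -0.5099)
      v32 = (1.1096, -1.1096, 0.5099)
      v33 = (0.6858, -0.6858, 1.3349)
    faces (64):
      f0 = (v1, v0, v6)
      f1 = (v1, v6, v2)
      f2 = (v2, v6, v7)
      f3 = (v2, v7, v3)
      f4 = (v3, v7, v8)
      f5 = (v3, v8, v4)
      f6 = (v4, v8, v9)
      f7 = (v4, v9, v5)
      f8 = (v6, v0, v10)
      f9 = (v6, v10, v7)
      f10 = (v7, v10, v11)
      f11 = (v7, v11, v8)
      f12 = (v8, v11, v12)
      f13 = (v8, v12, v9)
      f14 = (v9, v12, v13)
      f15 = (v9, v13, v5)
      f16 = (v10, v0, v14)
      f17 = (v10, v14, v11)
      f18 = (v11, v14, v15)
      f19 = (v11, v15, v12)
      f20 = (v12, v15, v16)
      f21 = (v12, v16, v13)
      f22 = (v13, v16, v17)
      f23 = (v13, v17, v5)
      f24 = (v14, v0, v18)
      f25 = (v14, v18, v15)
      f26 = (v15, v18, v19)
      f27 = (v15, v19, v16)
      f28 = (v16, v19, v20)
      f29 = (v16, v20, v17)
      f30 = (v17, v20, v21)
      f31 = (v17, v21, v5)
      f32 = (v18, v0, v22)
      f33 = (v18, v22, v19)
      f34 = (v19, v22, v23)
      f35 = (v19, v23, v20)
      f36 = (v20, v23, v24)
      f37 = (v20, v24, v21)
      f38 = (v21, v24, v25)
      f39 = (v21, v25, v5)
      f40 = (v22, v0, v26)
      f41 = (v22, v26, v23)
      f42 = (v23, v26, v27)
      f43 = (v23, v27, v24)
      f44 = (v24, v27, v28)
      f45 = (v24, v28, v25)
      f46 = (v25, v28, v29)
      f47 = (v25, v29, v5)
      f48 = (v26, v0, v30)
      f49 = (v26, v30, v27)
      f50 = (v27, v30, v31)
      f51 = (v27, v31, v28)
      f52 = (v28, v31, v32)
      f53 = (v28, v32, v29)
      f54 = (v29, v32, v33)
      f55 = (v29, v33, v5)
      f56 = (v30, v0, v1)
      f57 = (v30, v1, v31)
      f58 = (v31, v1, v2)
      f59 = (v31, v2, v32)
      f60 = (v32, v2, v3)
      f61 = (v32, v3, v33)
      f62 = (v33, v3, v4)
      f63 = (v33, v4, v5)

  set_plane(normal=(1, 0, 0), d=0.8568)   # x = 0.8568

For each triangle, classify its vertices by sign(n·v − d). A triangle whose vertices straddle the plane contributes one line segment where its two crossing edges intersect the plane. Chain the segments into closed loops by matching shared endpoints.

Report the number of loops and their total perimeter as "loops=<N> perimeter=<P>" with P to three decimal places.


loops=1 perimeter=8.263

Straddling triangles (20 of 64):
  (v1,v0,v6) [+--] → (0.8568, 0, -1.37162)–(0.8568, 0.272871, -1.3349)  len=0.2753
  (v1,v6,v2) [+-+] → (0.8568, 0.272871, -1.3349)–(0.8568, 0.553049, -1.1752)  len=0.3225
  (v2,v6,v7) [+-+] → (0.8568, 0.553049, -1.1752)–(0.8568, 0.8568, -1.00202)  len=0.3497
  (v4,v8,v9) [++-] → (0.8568, 0.8568, 1.00202)–(0.8568, 0.272871, 1.3349)  len=0.6721
  (v4,v9,v5) [+--] → (0.8568, 0.272871, 1.3349)–(0.8568, 0, 1.37162)  len=0.2753
  (v6,v10,v7) [--+] → (0.8568, 1.07775, -0.69786)–(0.8568, 0.8568, -1.00202)  len=0.3759
  (v7,v10,v11) [+--] → (0.8568, 1.07775, -0.69786)–(0.8568, 1.21431, -0.5099)  len=0.2323
  (v7,v11,v8) [+-+] → (0.8568, 1.21431, -0.5099)–(0.8568, 1.21431, 0.277559)  len=0.7875
  (v8,v11,v12) [+--] → (0.8568, 1.21431, 0.277559)–(0.8568, 1.21431, 0.5099)  len=0.2323
  (v8,v12,v9) [+--] → (0.8568, 1.21431, 0.5099)–(0.8568, 0.8568, 1.00202)  len=0.6083
  (v27,v30,v31) [--+] → (0.8568, -0.8568, -1.00202)–(0.8568, -1.21431, -0.5099)  len=0.6083
  (v27,v31,v28) [-+-] → (0.8568, -1.21431, -0.5099)–(0.8568, -1.21431, -0.277559)  len=0.2323
  (v28,v31,v32) [-++] → (0.8568, -1.21431, -0.277559)–(0.8568, -1.21431, 0.5099)  len=0.7875
  (v28,v32,v29) [-+-] → (0.8568, -1.21431, 0.5099)–(0.8568, -1.07775, 0.69786)  len=0.2323
  (v29,v32,v33) [-+-] → (0.8568, -1.07775, 0.69786)–(0.8568, -0.8568, 1.00202)  len=0.3759
  (v30,v0,v1) [--+] → (0.8568, 0, -1.37162)–(0.8568, -0.272871, -1.3349)  len=0.2753
  (v30,v1,v31) [-++] → (0.8568, -0.272871, -1.3349)–(0.8568, -0.8568, -1.00202)  len=0.6721
  (v32,v3,v33) [++-] → (0.8568, -0.553049, 1.1752)–(0.8568, -0.8568, 1.00202)  len=0.3497
  (v33,v3,v4) [-++] → (0.8568, -0.553049, 1.1752)–(0.8568, -0.272871, 1.3349)  len=0.3225
  (v33,v4,v5) [-+-] → (0.8568, -0.272871, 1.3349)–(0.8568, 0, 1.37162)  len=0.2753

Chained into 1 loop(s):
  loop 1: 20 segments, perimeter = 8.2626
Total perimeter = 8.263


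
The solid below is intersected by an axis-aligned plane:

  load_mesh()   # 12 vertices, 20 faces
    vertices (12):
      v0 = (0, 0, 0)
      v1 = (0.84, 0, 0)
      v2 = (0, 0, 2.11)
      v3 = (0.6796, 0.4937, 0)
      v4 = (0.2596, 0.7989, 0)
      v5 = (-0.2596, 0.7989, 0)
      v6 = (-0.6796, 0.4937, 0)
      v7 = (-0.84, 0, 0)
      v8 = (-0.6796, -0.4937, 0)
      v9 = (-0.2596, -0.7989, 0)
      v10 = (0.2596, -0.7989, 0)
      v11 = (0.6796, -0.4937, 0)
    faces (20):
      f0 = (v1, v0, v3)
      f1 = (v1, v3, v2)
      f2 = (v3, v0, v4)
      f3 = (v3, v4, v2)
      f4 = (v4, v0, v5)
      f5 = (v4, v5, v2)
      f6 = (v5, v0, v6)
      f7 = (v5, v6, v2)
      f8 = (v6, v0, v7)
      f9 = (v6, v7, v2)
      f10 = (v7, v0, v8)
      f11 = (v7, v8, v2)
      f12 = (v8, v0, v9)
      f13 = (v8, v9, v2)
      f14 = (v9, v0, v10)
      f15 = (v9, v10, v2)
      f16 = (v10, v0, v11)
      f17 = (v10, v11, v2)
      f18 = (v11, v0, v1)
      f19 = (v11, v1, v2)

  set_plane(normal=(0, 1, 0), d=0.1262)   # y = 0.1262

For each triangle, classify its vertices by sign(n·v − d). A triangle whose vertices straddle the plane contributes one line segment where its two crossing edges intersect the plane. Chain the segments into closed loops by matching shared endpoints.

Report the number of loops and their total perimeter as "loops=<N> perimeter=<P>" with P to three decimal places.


Straddling triangles (10 of 20):
  (v1,v0,v3) [--+] → (0.17372, 0.1262, 0)–(0.798998, 0.1262, 0)  len=0.6253
  (v1,v3,v2) [-+-] → (0.798998, 0.1262, 0)–(0.17372, 0.1262, 1.57064)  len=1.6905
  (v3,v0,v4) [+-+] → (0.17372, 0.1262, 0)–(0.0410083, 0.1262, 0)  len=0.1327
  (v3,v4,v2) [++-] → (0.0410083, 0.1262, 1.77669)–(0.17372, 0.1262, 1.57064)  len=0.2451
  (v4,v0,v5) [+-+] → (0.0410083, 0.1262, 0)–(-0.0410083, 0.1262, 0)  len=0.0820
  (v4,v5,v2) [++-] → (-0.0410083, 0.1262, 1.77669)–(0.0410083, 0.1262, 1.77669)  len=0.0820
  (v5,v0,v6) [+-+] → (-0.0410083, 0.1262, 0)–(-0.17372, 0.1262, 0)  len=0.1327
  (v5,v6,v2) [++-] → (-0.17372, 0.1262, 1.57064)–(-0.0410083, 0.1262, 1.77669)  len=0.2451
  (v6,v0,v7) [+--] → (-0.17372, 0.1262, 0)–(-0.798998, 0.1262, 0)  len=0.6253
  (v6,v7,v2) [+--] → (-0.798998, 0.1262, 0)–(-0.17372, 0.1262, 1.57064)  len=1.6905

Chained into 1 loop(s):
  loop 1: 10 segments, perimeter = 5.5512
Total perimeter = 5.551

loops=1 perimeter=5.551


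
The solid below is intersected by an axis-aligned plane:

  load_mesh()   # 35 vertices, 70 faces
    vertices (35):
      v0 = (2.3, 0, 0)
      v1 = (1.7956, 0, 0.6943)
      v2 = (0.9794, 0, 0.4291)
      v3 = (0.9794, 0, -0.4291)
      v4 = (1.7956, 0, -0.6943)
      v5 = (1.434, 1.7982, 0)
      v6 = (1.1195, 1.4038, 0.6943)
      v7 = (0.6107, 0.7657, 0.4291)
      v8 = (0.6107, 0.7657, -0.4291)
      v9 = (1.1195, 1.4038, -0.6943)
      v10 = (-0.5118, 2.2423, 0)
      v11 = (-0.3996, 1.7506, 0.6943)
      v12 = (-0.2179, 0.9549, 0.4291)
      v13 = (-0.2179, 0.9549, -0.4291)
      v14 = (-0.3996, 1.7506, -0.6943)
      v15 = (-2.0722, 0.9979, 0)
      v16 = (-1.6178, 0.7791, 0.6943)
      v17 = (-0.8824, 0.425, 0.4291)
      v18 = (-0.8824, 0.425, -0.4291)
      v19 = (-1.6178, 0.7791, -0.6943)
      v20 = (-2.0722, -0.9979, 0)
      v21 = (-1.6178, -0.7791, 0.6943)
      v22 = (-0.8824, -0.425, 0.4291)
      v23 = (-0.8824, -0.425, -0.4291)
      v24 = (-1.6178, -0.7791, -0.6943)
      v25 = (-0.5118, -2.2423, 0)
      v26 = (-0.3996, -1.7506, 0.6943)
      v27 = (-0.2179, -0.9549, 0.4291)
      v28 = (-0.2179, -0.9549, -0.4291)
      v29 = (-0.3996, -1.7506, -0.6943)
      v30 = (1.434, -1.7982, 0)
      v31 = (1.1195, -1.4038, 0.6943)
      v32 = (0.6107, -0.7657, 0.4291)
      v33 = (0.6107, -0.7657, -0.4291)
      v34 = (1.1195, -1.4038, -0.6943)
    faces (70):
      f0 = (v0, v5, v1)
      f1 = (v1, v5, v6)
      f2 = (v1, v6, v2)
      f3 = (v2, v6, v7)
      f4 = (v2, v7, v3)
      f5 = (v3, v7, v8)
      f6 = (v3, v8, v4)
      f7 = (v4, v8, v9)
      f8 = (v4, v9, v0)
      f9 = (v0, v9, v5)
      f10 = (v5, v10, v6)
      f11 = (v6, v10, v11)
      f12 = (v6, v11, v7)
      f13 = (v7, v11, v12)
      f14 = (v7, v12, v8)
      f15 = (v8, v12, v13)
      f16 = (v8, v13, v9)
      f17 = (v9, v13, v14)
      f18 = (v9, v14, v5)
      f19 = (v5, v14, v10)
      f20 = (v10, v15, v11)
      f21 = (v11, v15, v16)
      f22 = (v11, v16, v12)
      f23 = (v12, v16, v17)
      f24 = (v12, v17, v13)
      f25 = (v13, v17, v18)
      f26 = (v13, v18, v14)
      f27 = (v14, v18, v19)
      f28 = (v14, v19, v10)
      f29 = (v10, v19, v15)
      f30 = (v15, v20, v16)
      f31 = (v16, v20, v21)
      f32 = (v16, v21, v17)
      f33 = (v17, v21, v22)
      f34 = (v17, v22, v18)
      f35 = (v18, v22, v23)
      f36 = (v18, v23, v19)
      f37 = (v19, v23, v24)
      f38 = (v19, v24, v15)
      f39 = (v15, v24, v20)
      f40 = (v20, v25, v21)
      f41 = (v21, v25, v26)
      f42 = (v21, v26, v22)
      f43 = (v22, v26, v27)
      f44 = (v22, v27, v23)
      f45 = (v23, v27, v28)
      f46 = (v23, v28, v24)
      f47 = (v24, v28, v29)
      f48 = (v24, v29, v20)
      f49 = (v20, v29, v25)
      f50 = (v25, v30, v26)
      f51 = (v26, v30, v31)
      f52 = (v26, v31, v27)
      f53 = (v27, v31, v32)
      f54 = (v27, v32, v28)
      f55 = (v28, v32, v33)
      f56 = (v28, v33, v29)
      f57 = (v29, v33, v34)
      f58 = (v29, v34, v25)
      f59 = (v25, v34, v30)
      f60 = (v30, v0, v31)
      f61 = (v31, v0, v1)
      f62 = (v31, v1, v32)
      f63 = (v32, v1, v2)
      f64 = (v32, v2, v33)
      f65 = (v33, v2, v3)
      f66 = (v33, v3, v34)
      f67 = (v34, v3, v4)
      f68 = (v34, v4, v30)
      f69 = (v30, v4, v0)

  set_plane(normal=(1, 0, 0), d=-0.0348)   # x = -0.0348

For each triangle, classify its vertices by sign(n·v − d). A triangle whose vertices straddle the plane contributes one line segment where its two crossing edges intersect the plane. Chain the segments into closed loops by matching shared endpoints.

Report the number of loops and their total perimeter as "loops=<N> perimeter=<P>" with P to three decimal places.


loops=2 perimeter=8.259

Straddling triangles (20 of 70):
  (v5,v10,v6) [+-+] → (-0.0348, 2.13343, 0)–(-0.0348, 1.99712, 0.203017)  len=0.2445
  (v6,v10,v11) [+--] → (-0.0348, 1.99712, 0.203017)–(-0.0348, 1.66732, 0.6943)  len=0.5917
  (v6,v11,v7) [+-+] → (-0.0348, 1.66732, 0.6943)–(-0.0348, 1.39497, 0.598541)  len=0.2887
  (v7,v11,v12) [+--] → (-0.0348, 1.39497, 0.598541)–(-0.0348, 0.913092, 0.4291)  len=0.5108
  (v7,v12,v8) [+-+] → (-0.0348, 0.913092, 0.4291)–(-0.0348, 0.913092, 0.239459)  len=0.1896
  (v8,v12,v13) [+--] → (-0.0348, 0.913092, 0.239459)–(-0.0348, 0.913092, -0.4291)  len=0.6686
  (v8,v13,v9) [+-+] → (-0.0348, 0.913092, -0.4291)–(-0.0348, 1.01636, -0.465408)  len=0.1095
  (v9,v13,v14) [+--] → (-0.0348, 1.01636, -0.465408)–(-0.0348, 1.66732, -0.6943)  len=0.6900
  (v9,v14,v5) [+-+] → (-0.0348, 1.66732, -0.6943)–(-0.0348, 1.76007, -0.556167)  len=0.1664
  (v5,v14,v10) [+--] → (-0.0348, 1.76007, -0.556167)–(-0.0348, 2.13343, 0)  len=0.6699
  (v25,v30,v26) [-+-] → (-0.0348, -2.13343, 0)–(-0.0348, -1.76007, 0.556167)  len=0.6699
  (v26,v30,v31) [-++] → (-0.0348, -1.76007, 0.556167)–(-0.0348, -1.66732, 0.6943)  len=0.1664
  (v26,v31,v27) [-+-] → (-0.0348, -1.66732, 0.6943)–(-0.0348, -1.01636, 0.465408)  len=0.6900
  (v27,v31,v32) [-++] → (-0.0348, -1.01636, 0.465408)–(-0.0348, -0.913092, 0.4291)  len=0.1095
  (v27,v32,v28) [-+-] → (-0.0348, -0.913092, 0.4291)–(-0.0348, -0.913092, -0.239459)  len=0.6686
  (v28,v32,v33) [-++] → (-0.0348, -0.913092, -0.239459)–(-0.0348, -0.913092, -0.4291)  len=0.1896
  (v28,v33,v29) [-+-] → (-0.0348, -0.913092, -0.4291)–(-0.0348, -1.39497, -0.598541)  len=0.5108
  (v29,v33,v34) [-++] → (-0.0348, -1.39497, -0.598541)–(-0.0348, -1.66732, -0.6943)  len=0.2887
  (v29,v34,v25) [-+-] → (-0.0348, -1.66732, -0.6943)–(-0.0348, -1.99712, -0.203017)  len=0.5917
  (v25,v34,v30) [-++] → (-0.0348, -1.99712, -0.203017)–(-0.0348, -2.13343, 0)  len=0.2445

Chained into 2 loop(s):
  loop 1: 10 segments, perimeter = 4.1297
  loop 2: 10 segments, perimeter = 4.1297
Total perimeter = 8.259


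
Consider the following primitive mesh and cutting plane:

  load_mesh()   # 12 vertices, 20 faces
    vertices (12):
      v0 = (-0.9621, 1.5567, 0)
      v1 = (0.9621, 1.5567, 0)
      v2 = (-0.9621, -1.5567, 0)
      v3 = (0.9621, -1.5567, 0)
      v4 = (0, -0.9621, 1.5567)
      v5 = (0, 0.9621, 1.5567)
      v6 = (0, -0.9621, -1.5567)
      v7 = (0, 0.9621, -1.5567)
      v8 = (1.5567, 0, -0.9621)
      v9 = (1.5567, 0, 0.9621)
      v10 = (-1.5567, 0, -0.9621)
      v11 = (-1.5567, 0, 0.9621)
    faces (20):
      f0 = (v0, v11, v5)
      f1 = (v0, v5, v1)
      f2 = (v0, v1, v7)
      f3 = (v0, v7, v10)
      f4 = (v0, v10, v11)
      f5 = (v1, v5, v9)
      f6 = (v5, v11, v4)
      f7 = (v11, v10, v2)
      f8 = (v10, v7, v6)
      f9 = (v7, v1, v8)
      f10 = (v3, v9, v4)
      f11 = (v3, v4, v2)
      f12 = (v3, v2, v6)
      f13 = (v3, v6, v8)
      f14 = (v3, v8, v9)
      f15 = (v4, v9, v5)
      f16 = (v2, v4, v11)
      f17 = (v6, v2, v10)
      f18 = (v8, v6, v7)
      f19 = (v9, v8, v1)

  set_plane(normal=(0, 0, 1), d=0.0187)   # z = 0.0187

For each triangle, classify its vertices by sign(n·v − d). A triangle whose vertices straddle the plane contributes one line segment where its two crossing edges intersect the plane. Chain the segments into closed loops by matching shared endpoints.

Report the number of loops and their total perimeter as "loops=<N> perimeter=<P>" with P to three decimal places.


loops=1 perimeter=10.469

Straddling triangles (10 of 20):
  (v0,v11,v5) [-++] → (-0.973657, 1.52644, 0.0187)–(-0.950543, 1.54956, 0.0187)  len=0.0327
  (v0,v5,v1) [-+-] → (-0.950543, 1.54956, 0.0187)–(0.950543, 1.54956, 0.0187)  len=1.9011
  (v0,v10,v11) [--+] → (-1.5567, 0, 0.0187)–(-0.973657, 1.52644, 0.0187)  len=1.6340
  (v1,v5,v9) [-++] → (0.950543, 1.54956, 0.0187)–(0.973657, 1.52644, 0.0187)  len=0.0327
  (v11,v10,v2) [+--] → (-1.5567, 0, 0.0187)–(-0.973657, -1.52644, 0.0187)  len=1.6340
  (v3,v9,v4) [-++] → (0.973657, -1.52644, 0.0187)–(0.950543, -1.54956, 0.0187)  len=0.0327
  (v3,v4,v2) [-+-] → (0.950543, -1.54956, 0.0187)–(-0.950543, -1.54956, 0.0187)  len=1.9011
  (v3,v8,v9) [--+] → (1.5567, 0, 0.0187)–(0.973657, -1.52644, 0.0187)  len=1.6340
  (v2,v4,v11) [-++] → (-0.950543, -1.54956, 0.0187)–(-0.973657, -1.52644, 0.0187)  len=0.0327
  (v9,v8,v1) [+--] → (1.5567, 0, 0.0187)–(0.973657, 1.52644, 0.0187)  len=1.6340

Chained into 1 loop(s):
  loop 1: 10 segments, perimeter = 10.4689
Total perimeter = 10.469


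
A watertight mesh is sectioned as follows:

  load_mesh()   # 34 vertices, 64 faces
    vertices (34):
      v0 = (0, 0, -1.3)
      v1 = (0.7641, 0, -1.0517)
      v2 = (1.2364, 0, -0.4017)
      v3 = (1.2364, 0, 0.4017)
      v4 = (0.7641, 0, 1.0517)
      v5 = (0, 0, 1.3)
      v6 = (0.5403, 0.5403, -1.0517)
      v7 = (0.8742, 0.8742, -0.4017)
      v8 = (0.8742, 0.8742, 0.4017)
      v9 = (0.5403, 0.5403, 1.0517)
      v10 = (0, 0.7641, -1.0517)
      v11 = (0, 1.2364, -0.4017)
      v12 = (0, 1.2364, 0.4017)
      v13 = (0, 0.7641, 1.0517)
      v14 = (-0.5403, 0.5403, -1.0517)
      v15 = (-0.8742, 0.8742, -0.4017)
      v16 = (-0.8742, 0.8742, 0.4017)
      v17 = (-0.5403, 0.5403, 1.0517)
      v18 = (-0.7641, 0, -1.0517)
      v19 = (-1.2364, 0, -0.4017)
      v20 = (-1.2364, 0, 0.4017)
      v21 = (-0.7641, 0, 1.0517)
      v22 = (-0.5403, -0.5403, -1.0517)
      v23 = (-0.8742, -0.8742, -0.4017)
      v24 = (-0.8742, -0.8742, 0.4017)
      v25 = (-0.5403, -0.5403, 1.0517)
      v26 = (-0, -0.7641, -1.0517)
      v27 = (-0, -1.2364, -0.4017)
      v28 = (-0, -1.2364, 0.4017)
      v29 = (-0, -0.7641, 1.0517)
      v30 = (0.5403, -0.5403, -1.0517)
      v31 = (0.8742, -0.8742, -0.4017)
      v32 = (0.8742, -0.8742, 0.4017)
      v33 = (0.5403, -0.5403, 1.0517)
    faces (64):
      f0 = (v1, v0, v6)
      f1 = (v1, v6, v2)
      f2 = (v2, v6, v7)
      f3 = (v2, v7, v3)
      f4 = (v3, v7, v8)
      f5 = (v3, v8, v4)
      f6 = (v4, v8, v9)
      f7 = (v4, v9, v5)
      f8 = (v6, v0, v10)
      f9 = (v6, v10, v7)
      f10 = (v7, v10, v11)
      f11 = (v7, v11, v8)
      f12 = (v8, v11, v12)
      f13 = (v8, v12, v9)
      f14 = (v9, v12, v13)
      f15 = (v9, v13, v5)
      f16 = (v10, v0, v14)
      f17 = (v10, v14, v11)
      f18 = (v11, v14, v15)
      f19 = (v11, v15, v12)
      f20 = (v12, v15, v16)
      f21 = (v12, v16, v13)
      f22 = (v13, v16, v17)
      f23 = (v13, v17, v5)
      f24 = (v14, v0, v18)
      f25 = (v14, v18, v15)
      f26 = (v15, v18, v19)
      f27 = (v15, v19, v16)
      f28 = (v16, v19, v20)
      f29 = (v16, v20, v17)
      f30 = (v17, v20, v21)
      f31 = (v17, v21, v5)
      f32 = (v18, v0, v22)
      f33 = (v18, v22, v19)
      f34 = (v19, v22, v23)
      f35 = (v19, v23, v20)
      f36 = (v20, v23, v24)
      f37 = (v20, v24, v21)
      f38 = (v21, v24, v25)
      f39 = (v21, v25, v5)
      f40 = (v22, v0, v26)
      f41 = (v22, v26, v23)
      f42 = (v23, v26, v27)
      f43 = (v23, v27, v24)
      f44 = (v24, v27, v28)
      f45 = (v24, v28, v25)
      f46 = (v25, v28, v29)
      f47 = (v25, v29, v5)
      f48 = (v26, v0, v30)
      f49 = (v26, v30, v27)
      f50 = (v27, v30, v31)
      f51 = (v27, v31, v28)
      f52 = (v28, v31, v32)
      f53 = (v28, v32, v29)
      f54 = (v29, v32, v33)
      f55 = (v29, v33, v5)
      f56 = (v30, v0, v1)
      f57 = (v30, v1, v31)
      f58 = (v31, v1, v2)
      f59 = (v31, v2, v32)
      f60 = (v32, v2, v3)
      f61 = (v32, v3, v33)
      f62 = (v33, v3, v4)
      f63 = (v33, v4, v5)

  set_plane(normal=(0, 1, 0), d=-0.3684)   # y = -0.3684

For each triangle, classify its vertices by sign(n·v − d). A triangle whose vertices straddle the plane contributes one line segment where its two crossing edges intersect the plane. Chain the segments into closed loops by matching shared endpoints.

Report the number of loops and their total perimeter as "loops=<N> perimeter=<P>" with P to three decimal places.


loops=1 perimeter=7.330

Straddling triangles (20 of 64):
  (v18,v0,v22) [++-] → (-0.3684, -0.3684, -1.1307)–(-0.611503, -0.3684, -1.0517)  len=0.2556
  (v18,v22,v19) [+-+] → (-0.611503, -0.3684, -1.0517)–(-0.761769, -0.3684, -0.844898)  len=0.2556
  (v19,v22,v23) [+--] → (-0.761769, -0.3684, -0.844898)–(-1.08376, -0.3684, -0.4017)  len=0.5478
  (v19,v23,v20) [+-+] → (-1.08376, -0.3684, -0.4017)–(-1.08376, -0.3684, 0.0631361)  len=0.4648
  (v20,v23,v24) [+--] → (-1.08376, -0.3684, 0.0631361)–(-1.08376, -0.3684, 0.4017)  len=0.3386
  (v20,v24,v21) [+-+] → (-1.08376, -0.3684, 0.4017)–(-0.810498, -0.3684, 0.777781)  len=0.4649
  (v21,v24,v25) [+--] → (-0.810498, -0.3684, 0.777781)–(-0.611503, -0.3684, 1.0517)  len=0.3386
  (v21,v25,v5) [+-+] → (-0.611503, -0.3684, 1.0517)–(-0.3684, -0.3684, 1.1307)  len=0.2556
  (v22,v0,v26) [-+-] → (-0.3684, -0.3684, -1.1307)–(0, -0.3684, -1.18029)  len=0.3717
  (v25,v29,v5) [--+] → (0, -0.3684, 1.18029)–(-0.3684, -0.3684, 1.1307)  len=0.3717
  (v26,v0,v30) [-+-] → (0, -0.3684, -1.18029)–(0.3684, -0.3684, -1.1307)  len=0.3717
  (v29,v33,v5) [--+] → (0.3684, -0.3684, 1.1307)–(0, -0.3684, 1.18029)  len=0.3717
  (v30,v0,v1) [-++] → (0.3684, -0.3684, -1.1307)–(0.611503, -0.3684, -1.0517)  len=0.2556
  (v30,v1,v31) [-+-] → (0.611503, -0.3684, -1.0517)–(0.810498, -0.3684, -0.777781)  len=0.3386
  (v31,v1,v2) [-++] → (0.810498, -0.3684, -0.777781)–(1.08376, -0.3684, -0.4017)  len=0.4649
  (v31,v2,v32) [-+-] → (1.08376, -0.3684, -0.4017)–(1.08376, -0.3684, -0.0631361)  len=0.3386
  (v32,v2,v3) [-++] → (1.08376, -0.3684, -0.0631361)–(1.08376, -0.3684, 0.4017)  len=0.4648
  (v32,v3,v33) [-+-] → (1.08376, -0.3684, 0.4017)–(0.761769, -0.3684, 0.844898)  len=0.5478
  (v33,v3,v4) [-++] → (0.761769, -0.3684, 0.844898)–(0.611503, -0.3684, 1.0517)  len=0.2556
  (v33,v4,v5) [-++] → (0.611503, -0.3684, 1.0517)–(0.3684, -0.3684, 1.1307)  len=0.2556

Chained into 1 loop(s):
  loop 1: 20 segments, perimeter = 7.3300
Total perimeter = 7.330


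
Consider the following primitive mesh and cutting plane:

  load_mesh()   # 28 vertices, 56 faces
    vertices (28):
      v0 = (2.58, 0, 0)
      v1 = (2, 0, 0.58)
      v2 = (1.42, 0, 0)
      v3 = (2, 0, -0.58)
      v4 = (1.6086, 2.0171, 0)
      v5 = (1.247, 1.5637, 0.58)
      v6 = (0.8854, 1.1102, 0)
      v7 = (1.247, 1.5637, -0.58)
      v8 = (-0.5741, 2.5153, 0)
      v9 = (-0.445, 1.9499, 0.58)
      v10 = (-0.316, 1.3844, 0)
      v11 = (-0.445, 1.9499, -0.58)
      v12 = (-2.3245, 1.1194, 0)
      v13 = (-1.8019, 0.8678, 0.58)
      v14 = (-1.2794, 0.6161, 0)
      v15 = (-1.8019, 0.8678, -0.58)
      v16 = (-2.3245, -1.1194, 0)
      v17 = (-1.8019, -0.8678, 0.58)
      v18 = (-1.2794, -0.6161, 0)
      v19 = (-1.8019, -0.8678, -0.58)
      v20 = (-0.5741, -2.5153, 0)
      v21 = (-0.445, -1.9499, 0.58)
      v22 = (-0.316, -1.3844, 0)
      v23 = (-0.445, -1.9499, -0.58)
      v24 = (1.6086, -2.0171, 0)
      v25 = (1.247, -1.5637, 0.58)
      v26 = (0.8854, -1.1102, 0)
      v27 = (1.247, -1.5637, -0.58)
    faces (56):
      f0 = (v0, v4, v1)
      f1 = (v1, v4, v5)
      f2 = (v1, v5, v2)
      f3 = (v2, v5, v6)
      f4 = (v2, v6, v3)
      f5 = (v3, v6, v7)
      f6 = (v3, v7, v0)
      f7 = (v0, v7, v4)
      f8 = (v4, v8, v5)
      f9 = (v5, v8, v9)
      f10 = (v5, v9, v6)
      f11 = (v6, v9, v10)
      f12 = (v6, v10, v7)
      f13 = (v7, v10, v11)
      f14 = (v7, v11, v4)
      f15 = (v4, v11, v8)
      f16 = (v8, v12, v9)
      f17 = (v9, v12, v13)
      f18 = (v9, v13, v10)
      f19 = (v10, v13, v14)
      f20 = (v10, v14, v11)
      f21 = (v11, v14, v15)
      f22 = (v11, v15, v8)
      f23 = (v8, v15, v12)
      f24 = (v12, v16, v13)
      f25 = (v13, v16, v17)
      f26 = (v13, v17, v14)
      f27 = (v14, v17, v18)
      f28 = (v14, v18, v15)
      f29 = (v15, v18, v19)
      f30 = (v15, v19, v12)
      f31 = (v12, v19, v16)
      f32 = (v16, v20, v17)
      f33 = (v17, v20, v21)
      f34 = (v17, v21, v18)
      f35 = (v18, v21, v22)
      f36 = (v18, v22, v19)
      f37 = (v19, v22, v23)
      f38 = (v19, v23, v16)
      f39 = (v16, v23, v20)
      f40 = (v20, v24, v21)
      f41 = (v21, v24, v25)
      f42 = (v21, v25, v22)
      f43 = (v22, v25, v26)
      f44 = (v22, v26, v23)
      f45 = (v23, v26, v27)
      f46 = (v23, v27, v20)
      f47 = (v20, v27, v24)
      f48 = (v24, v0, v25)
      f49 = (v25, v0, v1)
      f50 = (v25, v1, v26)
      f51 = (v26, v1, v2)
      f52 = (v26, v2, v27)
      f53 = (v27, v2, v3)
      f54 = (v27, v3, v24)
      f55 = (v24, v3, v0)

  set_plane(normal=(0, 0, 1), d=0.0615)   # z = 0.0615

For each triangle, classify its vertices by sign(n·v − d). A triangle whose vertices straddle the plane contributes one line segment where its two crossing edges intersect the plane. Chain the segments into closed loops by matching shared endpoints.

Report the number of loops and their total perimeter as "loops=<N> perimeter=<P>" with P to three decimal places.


loops=2 perimeter=24.298

Straddling triangles (28 of 56):
  (v0,v4,v1) [--+] → (1.6501, 1.80322, 0.0615)–(2.5185, 0, 0.0615)  len=2.0014
  (v1,v4,v5) [+-+] → (1.6501, 1.80322, 0.0615)–(1.57026, 1.96902, 0.0615)  len=0.1840
  (v1,v5,v2) [++-] → (1.40166, 0.165806, 0.0615)–(1.4815, 0, 0.0615)  len=0.1840
  (v2,v5,v6) [-+-] → (1.40166, 0.165806, 0.0615)–(0.923742, 1.15829, 0.0615)  len=1.1016
  (v4,v8,v5) [--+] → (-0.381001, 2.4144, 0.0615)–(1.57026, 1.96902, 0.0615)  len=2.0014
  (v5,v8,v9) [+-+] → (-0.381001, 2.4144, 0.0615)–(-0.560411, 2.45535, 0.0615)  len=0.1840
  (v5,v9,v6) [++-] → (0.744332, 1.19924, 0.0615)–(0.923742, 1.15829, 0.0615)  len=0.1840
  (v6,v9,v10) [-+-] → (0.744332, 1.19924, 0.0615)–(-0.329678, 1.44436, 0.0615)  len=1.1016
  (v8,v12,v9) [--+] → (-2.12521, 1.20746, 0.0615)–(-0.560411, 2.45535, 0.0615)  len=2.0015
  (v9,v12,v13) [+-+] → (-2.12521, 1.20746, 0.0615)–(-2.26909, 1.09272, 0.0615)  len=0.1840
  (v9,v13,v10) [++-] → (-0.473557, 1.32962, 0.0615)–(-0.329678, 1.44436, 0.0615)  len=0.1840
  (v10,v13,v14) [-+-] → (-0.473557, 1.32962, 0.0615)–(-1.3348, 0.642789, 0.0615)  len=1.1016
  (v12,v16,v13) [--+] → (-2.26909, -0.908688, 0.0615)–(-2.26909, 1.09272, 0.0615)  len=2.0014
  (v13,v16,v17) [+-+] → (-2.26909, -0.908688, 0.0615)–(-2.26909, -1.09272, 0.0615)  len=0.1840
  (v13,v17,v14) [++-] → (-1.3348, 0.458755, 0.0615)–(-1.3348, 0.642789, 0.0615)  len=0.1840
  (v14,v17,v18) [-+-] → (-1.3348, 0.458755, 0.0615)–(-1.3348, -0.642789, 0.0615)  len=1.1015
  (v16,v20,v17) [--+] → (-0.704289, -2.34061, 0.0615)–(-2.26909, -1.09272, 0.0615)  len=2.0015
  (v17,v20,v21) [+-+] → (-0.704289, -2.34061, 0.0615)–(-0.560411, -2.45535, 0.0615)  len=0.1840
  (v17,v21,v18) [++-] → (-1.19092, -0.757529, 0.0615)–(-1.3348, -0.642789, 0.0615)  len=0.1840
  (v18,v21,v22) [-+-] → (-1.19092, -0.757529, 0.0615)–(-0.329678, -1.44436, 0.0615)  len=1.1016
  (v20,v24,v21) [--+] → (1.39085, -2.00997, 0.0615)–(-0.560411, -2.45535, 0.0615)  len=2.0014
  (v21,v24,v25) [+-+] → (1.39085, -2.00997, 0.0615)–(1.57026, -1.96902, 0.0615)  len=0.1840
  (v21,v25,v22) [++-] → (-0.150268, -1.40341, 0.0615)–(-0.329678, -1.44436, 0.0615)  len=0.1840
  (v22,v25,v26) [-+-] → (-0.150268, -1.40341, 0.0615)–(0.923742, -1.15829, 0.0615)  len=1.1016
  (v24,v0,v25) [--+] → (2.43866, -0.165806, 0.0615)–(1.57026, -1.96902, 0.0615)  len=2.0014
  (v25,v0,v1) [+-+] → (2.43866, -0.165806, 0.0615)–(2.5185, 0, 0.0615)  len=0.1840
  (v25,v1,v26) [++-] → (1.00359, -0.992481, 0.0615)–(0.923742, -1.15829, 0.0615)  len=0.1840
  (v26,v1,v2) [-+-] → (1.00359, -0.992481, 0.0615)–(1.4815, 0, 0.0615)  len=1.1016

Chained into 2 loop(s):
  loop 1: 14 segments, perimeter = 15.2982
  loop 2: 14 segments, perimeter = 8.9993
Total perimeter = 24.298
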